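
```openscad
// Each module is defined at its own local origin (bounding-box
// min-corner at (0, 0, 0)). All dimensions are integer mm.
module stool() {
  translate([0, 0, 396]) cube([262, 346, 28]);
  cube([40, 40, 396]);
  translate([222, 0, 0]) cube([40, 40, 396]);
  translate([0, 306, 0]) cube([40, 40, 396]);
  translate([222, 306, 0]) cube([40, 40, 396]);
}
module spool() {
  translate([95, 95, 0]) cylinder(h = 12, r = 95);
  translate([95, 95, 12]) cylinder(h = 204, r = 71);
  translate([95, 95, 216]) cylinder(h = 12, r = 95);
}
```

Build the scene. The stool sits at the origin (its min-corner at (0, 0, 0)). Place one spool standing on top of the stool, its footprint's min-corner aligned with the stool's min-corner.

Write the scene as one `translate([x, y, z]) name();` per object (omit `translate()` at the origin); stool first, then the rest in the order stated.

stool();
translate([0, 0, 424]) spool();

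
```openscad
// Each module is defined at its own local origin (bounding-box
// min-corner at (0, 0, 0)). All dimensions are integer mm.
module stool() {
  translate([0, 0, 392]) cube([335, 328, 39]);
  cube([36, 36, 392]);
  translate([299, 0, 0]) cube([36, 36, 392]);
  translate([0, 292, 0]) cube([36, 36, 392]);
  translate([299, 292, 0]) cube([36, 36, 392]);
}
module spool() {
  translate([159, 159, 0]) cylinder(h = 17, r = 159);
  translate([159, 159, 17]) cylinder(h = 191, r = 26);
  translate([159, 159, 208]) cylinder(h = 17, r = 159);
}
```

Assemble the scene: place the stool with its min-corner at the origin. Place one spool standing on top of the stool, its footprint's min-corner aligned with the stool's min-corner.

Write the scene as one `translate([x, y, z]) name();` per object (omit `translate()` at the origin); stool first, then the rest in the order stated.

stool();
translate([0, 0, 431]) spool();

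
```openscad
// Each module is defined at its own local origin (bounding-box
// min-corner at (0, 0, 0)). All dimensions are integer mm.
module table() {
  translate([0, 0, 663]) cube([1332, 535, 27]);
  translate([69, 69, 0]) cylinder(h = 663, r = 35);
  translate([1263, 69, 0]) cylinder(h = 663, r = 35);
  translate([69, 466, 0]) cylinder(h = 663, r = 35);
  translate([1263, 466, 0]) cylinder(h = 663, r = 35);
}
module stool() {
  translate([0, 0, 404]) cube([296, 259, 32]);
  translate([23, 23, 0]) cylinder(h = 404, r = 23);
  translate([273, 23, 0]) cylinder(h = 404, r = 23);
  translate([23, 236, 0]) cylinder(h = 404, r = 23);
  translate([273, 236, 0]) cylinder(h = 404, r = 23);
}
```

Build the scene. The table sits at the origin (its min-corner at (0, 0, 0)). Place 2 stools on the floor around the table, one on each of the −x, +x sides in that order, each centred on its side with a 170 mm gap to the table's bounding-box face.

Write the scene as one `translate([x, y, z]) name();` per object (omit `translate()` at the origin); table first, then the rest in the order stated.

table();
translate([-466, 138, 0]) stool();
translate([1502, 138, 0]) stool();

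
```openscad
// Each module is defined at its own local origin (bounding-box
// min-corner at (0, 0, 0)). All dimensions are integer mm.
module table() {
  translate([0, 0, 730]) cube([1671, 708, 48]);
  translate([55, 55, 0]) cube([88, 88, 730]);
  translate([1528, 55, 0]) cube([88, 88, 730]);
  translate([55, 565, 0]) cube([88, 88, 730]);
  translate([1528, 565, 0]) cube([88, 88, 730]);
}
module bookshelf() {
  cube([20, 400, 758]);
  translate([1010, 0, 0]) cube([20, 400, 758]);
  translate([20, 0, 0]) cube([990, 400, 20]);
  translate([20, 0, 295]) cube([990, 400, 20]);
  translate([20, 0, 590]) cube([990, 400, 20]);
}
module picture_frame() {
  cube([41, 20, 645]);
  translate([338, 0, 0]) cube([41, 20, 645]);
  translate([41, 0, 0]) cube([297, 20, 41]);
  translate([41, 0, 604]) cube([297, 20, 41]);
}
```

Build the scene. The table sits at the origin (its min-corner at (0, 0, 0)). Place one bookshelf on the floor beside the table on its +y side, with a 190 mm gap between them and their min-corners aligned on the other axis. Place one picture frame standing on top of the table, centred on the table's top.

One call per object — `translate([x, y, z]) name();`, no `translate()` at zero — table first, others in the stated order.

table();
translate([0, 898, 0]) bookshelf();
translate([646, 344, 778]) picture_frame();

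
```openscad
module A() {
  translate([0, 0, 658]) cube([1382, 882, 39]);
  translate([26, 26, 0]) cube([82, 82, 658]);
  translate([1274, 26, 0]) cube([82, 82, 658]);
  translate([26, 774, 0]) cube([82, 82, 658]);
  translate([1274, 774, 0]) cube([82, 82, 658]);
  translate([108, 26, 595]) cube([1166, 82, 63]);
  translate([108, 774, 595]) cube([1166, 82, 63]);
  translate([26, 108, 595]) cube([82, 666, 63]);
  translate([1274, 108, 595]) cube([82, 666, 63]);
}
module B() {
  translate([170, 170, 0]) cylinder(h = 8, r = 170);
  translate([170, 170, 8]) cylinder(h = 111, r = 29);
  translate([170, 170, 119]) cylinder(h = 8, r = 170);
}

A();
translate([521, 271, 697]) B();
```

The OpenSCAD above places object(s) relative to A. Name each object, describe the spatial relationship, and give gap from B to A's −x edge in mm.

The spool's min-x is at 521; the table's min-x is 0; gap = 521 mm.

A is a table. B is a spool. The spool is on top of the table, centred. The gap from the spool to the table's −x edge is 521 mm.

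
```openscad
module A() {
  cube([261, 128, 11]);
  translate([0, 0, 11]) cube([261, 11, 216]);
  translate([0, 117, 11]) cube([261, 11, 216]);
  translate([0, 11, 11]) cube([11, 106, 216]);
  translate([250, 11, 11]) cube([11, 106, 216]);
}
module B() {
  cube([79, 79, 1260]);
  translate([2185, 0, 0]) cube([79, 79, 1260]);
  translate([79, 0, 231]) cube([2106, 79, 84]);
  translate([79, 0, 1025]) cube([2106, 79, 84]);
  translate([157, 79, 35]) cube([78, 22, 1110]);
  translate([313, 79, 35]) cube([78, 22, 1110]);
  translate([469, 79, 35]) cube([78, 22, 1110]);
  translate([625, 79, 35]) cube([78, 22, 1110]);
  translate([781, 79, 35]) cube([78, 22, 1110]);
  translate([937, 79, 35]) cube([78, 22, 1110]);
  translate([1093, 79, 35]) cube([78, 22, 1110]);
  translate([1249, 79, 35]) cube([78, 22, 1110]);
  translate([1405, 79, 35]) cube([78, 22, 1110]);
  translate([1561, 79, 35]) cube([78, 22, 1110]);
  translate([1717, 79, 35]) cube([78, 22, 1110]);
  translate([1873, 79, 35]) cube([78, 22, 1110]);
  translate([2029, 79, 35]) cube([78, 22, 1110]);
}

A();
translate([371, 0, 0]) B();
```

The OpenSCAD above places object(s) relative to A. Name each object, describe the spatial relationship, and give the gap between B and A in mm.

A is an open box. B is a fence section. The fence section is on the floor beside the open box on its +x side. The gap between the fence section and the open box is 110 mm.

The fence section's nearest face is 110 mm from the open box's +x face.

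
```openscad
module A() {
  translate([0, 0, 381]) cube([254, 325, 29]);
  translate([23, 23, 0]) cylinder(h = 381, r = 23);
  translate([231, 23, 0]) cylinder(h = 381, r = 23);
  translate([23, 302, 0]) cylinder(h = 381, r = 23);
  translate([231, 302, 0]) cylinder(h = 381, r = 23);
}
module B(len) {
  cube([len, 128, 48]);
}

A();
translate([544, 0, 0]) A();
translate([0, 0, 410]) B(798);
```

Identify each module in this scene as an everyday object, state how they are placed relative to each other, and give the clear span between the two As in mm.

A is a stool. B is a beam. A beam spans the tops of two stools. The clear span between the two stools is 290 mm.

Second stool starts at x = 544; first ends at x = 254; clear span = 544 − 254 = 290 mm.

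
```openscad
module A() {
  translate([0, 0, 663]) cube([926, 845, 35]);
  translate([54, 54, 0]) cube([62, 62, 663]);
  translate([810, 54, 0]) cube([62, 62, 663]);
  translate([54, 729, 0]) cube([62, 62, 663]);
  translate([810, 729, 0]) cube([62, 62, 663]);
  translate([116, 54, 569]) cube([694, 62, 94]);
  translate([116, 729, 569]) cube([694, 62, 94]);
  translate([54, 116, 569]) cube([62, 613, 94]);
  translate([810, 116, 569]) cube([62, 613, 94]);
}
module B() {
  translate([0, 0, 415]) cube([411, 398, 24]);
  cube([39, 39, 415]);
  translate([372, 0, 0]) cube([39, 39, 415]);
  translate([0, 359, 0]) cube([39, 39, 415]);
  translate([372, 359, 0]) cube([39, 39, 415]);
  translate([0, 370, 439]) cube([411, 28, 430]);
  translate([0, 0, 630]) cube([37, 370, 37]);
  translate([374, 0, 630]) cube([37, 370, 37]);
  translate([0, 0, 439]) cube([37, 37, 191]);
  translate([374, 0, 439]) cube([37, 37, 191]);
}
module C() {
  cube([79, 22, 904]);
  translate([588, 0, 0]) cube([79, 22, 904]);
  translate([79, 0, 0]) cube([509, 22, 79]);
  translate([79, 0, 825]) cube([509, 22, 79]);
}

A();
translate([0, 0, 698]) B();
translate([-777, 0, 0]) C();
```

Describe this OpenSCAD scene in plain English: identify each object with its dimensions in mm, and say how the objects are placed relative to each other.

A is a rectangular dining table. The top is 926×845×35 mm with its upper surface at z = 698 mm. It stands on four 62×62 mm square legs, each inset 54 mm from the nearest pair of top edges, running from the floor to the underside of the top. Four apron rails, 62 mm thick and 94 mm tall, run between adjacent legs with their top edges flush with the underside of the top and their outer faces flush with the legs' outer faces.

B is a chair. The seat is a 411×398×24 mm slab with its top at z = 439 mm, on four 39×39 mm corner legs (flush with the seat edges, standing on z = 0). A flat backrest 28 mm thick, 430 mm tall, spans the full seat width and rises from the seat top along its +y edge, rear face flush with the rear of the seat. Two armrests of 37×37 mm section run along each side from the seat's front edge to the front of the backrest, top faces 228 mm above the seat top and outer faces flush with the seat's x-edges; a 37×37 mm post under the front of each armrest stands on the seat at the front corner.

C is a rectangular picture frame lying in the x–z plane (depth along y). The opening is 509 mm wide (x) by 746 mm tall (z), surrounded by a border 79 mm wide on all four sides. The frame is 22 mm deep and is made of two full-height vertical stiles with two horizontal rails fitted between them.

The chair is on top of the table. The picture frame is on the floor beside the table on its −x side.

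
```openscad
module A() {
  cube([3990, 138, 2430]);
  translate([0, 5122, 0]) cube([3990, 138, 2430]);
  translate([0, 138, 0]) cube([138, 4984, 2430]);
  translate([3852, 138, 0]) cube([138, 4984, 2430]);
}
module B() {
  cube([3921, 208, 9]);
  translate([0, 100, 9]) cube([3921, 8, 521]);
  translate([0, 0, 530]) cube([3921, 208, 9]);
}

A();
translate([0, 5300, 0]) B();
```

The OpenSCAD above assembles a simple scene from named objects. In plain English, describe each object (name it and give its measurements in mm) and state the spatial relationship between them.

A is a box-shaped house frame (walls only): outside footprint 3990×5260 mm, wall height 2430 mm, wall thickness 138 mm. The two y-facing walls run the full x-width; the two x-facing walls fit between the inner faces of the y-facing walls.

B is an I-beam lying along x, 3921 mm long. Overall section height 539 mm. Two flanges 208 mm wide (y) and 9 mm thick, one on the floor and one at the top; a web 8 mm thick runs between them, centred on the flange width.

The I-beam is on the floor beside the house frame on its +y side.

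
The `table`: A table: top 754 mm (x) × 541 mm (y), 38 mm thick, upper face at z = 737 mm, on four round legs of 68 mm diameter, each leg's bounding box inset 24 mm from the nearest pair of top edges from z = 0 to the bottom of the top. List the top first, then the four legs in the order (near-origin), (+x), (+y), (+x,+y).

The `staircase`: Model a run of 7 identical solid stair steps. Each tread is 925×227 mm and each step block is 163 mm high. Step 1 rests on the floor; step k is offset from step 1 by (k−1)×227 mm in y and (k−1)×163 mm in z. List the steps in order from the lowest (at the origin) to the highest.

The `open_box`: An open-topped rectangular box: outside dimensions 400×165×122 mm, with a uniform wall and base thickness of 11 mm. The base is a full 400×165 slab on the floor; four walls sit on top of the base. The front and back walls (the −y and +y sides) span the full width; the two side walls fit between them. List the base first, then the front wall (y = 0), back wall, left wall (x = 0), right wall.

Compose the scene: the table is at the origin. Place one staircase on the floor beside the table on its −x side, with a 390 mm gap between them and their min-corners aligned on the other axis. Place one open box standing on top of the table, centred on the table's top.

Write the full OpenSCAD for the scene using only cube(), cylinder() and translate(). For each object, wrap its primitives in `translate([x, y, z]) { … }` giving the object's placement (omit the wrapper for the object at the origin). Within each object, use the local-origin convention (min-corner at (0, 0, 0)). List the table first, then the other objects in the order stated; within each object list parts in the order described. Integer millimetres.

translate([0, 0, 699]) cube([754, 541, 38]);
translate([58, 58, 0]) cylinder(h = 699, r = 34);
translate([696, 58, 0]) cylinder(h = 699, r = 34);
translate([58, 483, 0]) cylinder(h = 699, r = 34);
translate([696, 483, 0]) cylinder(h = 699, r = 34);
translate([-1315, 0, 0]) {
  cube([925, 227, 163]);
  translate([0, 227, 163]) cube([925, 227, 163]);
  translate([0, 454, 326]) cube([925, 227, 163]);
  translate([0, 681, 489]) cube([925, 227, 163]);
  translate([0, 908, 652]) cube([925, 227, 163]);
  translate([0, 1135, 815]) cube([925, 227, 163]);
  translate([0, 1362, 978]) cube([925, 227, 163]);
}
translate([177, 188, 737]) {
  cube([400, 165, 11]);
  translate([0, 0, 11]) cube([400, 11, 111]);
  translate([0, 154, 11]) cube([400, 11, 111]);
  translate([0, 11, 11]) cube([11, 143, 111]);
  translate([389, 11, 11]) cube([11, 143, 111]);
}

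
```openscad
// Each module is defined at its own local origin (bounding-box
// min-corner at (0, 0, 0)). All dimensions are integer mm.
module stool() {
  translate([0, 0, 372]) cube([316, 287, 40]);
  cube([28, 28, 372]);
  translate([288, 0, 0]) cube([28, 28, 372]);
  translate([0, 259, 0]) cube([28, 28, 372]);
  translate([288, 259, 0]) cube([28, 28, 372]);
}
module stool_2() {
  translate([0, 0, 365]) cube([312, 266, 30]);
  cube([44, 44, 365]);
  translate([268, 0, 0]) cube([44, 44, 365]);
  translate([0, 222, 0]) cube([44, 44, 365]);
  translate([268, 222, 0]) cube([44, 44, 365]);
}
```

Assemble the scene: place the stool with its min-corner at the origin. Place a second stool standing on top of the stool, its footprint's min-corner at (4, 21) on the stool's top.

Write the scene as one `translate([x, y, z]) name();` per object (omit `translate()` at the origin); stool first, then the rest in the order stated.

stool();
translate([4, 21, 412]) stool_2();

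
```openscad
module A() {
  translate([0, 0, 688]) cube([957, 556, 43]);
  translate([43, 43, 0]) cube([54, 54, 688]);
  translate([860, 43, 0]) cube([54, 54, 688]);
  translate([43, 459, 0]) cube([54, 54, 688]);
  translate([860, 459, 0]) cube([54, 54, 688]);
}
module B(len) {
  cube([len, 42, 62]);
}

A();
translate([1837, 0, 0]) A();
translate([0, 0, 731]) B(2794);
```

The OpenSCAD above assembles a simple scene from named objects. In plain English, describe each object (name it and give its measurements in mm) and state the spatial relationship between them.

A is a table: top 957 mm (x) × 556 mm (y), 43 mm thick, upper face at z = 731 mm, on four 54×54 mm square legs, each inset 43 mm from the nearest pair of top edges, running from z = 0 to the bottom of the top.

B is a rectangular beam 2794 mm long (x), 42 mm deep (y), 62 mm thick (z).

The beam spans the tops of two tables placed 880 mm apart, resting at z = 731 mm.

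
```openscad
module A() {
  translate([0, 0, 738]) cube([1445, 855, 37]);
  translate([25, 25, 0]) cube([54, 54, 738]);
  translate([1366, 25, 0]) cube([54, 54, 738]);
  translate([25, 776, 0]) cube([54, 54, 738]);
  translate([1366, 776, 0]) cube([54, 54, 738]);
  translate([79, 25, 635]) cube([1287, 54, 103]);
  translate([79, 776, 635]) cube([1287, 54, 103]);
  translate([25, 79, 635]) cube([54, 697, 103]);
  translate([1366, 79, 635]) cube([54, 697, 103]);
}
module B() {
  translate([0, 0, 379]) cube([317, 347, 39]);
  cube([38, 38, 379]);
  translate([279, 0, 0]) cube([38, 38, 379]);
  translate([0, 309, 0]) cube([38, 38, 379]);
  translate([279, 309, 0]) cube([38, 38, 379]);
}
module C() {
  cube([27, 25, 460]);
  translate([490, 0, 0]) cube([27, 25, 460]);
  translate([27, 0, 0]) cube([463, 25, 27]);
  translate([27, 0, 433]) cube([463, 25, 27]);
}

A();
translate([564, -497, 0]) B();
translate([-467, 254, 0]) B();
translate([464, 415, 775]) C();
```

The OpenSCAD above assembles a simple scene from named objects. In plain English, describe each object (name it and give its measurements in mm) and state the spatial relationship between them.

A is a rectangular dining table. The top is 1445×855×37 mm with its upper surface at z = 775 mm. It stands on four 54×54 mm square legs, each inset 25 mm from the nearest pair of top edges, running from the floor to the underside of the top. Four apron rails, 54 mm thick and 103 mm tall, run between adjacent legs with their top edges flush with the underside of the top and their outer faces flush with the legs' outer faces.

B is a four-legged stool. The seat is a 317×347×39 mm slab whose top surface is at z = 418 mm; four square legs, each 38×38 mm in cross-section, run from the floor (z = 0) to the underside of the seat, each flush with a corner of the seat.

C is a rectangular picture frame lying in the x–z plane (depth along y). The opening is 463 mm wide (x) by 406 mm tall (z), surrounded by a border 27 mm wide on all four sides. The frame is 25 mm deep and is made of two full-height vertical stiles with two horizontal rails fitted between them.

Two stools sit around the table at the −y, −x sides. The picture frame is on top of the table, centred.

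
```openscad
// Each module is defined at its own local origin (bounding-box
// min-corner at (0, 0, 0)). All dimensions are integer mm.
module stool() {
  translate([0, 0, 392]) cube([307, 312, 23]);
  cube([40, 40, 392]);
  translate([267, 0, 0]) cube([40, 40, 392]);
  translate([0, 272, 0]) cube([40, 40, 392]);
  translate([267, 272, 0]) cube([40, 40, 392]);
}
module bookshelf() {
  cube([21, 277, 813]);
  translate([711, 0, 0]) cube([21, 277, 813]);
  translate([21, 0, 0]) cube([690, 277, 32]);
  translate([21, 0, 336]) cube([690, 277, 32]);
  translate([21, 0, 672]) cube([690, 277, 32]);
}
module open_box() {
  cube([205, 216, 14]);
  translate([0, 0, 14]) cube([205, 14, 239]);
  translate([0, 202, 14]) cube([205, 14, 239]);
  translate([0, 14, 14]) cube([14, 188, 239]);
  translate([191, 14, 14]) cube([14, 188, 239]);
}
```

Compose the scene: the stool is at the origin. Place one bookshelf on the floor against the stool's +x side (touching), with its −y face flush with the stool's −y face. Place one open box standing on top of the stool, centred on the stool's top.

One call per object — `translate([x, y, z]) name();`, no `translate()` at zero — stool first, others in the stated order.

stool();
translate([307, 0, 0]) bookshelf();
translate([51, 48, 415]) open_box();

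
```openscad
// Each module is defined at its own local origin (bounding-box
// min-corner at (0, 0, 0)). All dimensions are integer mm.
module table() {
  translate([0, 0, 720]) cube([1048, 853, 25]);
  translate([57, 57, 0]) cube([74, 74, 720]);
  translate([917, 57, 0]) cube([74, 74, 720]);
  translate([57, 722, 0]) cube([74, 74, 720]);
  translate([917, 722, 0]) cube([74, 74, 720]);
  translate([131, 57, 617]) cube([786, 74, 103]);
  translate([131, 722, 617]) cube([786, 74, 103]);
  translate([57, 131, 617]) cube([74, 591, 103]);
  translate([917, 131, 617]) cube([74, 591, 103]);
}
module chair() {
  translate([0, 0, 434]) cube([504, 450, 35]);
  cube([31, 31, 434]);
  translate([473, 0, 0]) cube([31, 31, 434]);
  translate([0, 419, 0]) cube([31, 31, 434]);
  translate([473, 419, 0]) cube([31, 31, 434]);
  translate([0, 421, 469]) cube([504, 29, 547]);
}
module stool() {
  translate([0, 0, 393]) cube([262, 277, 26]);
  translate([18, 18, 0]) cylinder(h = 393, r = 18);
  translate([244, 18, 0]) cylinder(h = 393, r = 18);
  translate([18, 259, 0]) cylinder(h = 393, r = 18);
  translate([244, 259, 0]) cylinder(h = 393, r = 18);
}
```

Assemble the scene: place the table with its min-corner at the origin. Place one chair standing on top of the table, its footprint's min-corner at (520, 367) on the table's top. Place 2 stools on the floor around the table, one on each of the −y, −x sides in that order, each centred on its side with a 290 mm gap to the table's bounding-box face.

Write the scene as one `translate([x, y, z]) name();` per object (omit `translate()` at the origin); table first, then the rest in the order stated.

table();
translate([520, 367, 745]) chair();
translate([393, -567, 0]) stool();
translate([-552, 288, 0]) stool();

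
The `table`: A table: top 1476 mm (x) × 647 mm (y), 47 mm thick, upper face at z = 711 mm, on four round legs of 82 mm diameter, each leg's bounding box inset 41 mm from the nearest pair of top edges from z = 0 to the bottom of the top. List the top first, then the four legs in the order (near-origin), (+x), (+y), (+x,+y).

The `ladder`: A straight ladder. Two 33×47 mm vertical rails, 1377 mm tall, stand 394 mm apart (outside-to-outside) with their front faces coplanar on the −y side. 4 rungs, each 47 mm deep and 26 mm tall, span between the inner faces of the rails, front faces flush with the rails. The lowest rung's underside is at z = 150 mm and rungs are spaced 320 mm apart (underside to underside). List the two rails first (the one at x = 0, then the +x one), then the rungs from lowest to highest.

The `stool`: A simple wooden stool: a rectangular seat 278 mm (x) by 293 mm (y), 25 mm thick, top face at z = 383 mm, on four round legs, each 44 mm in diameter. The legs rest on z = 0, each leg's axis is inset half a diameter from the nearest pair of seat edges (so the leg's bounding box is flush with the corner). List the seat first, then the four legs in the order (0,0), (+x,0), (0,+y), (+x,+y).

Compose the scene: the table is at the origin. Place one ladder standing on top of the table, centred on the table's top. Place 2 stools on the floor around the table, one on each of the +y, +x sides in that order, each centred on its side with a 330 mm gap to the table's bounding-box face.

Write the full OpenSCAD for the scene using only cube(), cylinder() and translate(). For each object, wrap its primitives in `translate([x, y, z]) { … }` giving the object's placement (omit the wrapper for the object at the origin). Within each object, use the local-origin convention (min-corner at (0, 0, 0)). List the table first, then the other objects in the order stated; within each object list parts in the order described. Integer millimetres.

translate([0, 0, 664]) cube([1476, 647, 47]);
translate([82, 82, 0]) cylinder(h = 664, r = 41);
translate([1394, 82, 0]) cylinder(h = 664, r = 41);
translate([82, 565, 0]) cylinder(h = 664, r = 41);
translate([1394, 565, 0]) cylinder(h = 664, r = 41);
translate([541, 300, 711]) {
  cube([33, 47, 1377]);
  translate([361, 0, 0]) cube([33, 47, 1377]);
  translate([33, 0, 150]) cube([328, 47, 26]);
  translate([33, 0, 470]) cube([328, 47, 26]);
  translate([33, 0, 790]) cube([328, 47, 26]);
  translate([33, 0, 1110]) cube([328, 47, 26]);
}
translate([599, 977, 0]) {
  translate([0, 0, 358]) cube([278, 293, 25]);
  translate([22, 22, 0]) cylinder(h = 358, r = 22);
  translate([256, 22, 0]) cylinder(h = 358, r = 22);
  translate([22, 271, 0]) cylinder(h = 358, r = 22);
  translate([256, 271, 0]) cylinder(h = 358, r = 22);
}
translate([1806, 177, 0]) {
  translate([0, 0, 358]) cube([278, 293, 25]);
  translate([22, 22, 0]) cylinder(h = 358, r = 22);
  translate([256, 22, 0]) cylinder(h = 358, r = 22);
  translate([22, 271, 0]) cylinder(h = 358, r = 22);
  translate([256, 271, 0]) cylinder(h = 358, r = 22);
}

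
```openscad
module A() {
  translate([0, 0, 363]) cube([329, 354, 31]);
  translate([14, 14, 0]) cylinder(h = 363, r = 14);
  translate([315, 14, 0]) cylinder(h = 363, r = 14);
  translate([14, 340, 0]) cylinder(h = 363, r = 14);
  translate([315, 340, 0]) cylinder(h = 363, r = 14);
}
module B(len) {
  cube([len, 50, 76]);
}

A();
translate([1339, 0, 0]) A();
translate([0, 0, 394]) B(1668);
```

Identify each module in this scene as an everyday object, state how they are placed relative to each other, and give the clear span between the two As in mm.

A is a stool. B is a beam. A beam spans the tops of two stools. The clear span between the two stools is 1010 mm.

Second stool starts at x = 1339; first ends at x = 329; clear span = 1339 − 329 = 1010 mm.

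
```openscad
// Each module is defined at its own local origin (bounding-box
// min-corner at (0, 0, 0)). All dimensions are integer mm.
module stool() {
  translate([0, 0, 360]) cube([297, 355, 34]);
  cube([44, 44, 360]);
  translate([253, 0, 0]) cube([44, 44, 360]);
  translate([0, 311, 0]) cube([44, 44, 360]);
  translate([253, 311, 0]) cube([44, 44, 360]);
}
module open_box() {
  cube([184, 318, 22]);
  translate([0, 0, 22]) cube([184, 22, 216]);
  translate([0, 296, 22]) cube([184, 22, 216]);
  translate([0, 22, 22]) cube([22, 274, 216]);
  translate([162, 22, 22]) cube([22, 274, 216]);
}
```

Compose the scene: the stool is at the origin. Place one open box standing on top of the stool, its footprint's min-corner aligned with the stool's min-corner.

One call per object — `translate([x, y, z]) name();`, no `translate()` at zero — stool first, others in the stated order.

stool();
translate([0, 0, 394]) open_box();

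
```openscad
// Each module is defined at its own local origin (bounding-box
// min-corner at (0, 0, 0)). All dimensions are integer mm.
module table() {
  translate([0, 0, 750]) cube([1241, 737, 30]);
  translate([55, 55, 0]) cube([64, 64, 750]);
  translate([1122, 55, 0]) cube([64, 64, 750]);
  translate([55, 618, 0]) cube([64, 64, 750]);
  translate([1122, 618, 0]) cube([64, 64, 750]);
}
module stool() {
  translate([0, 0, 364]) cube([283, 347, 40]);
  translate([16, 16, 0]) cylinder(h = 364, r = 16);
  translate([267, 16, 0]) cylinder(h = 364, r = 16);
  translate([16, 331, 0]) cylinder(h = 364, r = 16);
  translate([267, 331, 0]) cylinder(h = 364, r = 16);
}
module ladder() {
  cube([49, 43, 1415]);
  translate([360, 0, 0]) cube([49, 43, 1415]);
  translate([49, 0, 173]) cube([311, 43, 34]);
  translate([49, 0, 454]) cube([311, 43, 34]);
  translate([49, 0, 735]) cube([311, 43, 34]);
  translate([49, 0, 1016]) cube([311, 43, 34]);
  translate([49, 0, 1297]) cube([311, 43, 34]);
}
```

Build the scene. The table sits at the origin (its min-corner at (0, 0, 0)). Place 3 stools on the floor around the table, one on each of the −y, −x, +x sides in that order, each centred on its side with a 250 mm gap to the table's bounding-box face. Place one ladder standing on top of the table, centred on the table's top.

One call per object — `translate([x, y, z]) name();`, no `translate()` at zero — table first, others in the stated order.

table();
translate([479, -597, 0]) stool();
translate([-533, 195, 0]) stool();
translate([1491, 195, 0]) stool();
translate([416, 347, 780]) ladder();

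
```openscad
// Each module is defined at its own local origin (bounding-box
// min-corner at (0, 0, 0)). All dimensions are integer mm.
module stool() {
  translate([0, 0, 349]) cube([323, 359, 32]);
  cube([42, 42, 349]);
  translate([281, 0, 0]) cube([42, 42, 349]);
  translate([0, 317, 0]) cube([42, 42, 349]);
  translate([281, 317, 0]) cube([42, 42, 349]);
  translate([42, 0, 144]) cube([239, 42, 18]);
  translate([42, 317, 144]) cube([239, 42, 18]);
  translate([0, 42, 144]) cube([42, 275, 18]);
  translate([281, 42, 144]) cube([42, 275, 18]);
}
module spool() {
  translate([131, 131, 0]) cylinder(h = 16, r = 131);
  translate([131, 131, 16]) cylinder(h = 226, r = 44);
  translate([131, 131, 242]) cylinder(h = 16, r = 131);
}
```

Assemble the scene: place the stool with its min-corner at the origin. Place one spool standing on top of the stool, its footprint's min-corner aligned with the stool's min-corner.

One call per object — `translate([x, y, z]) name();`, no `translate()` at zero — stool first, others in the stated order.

stool();
translate([0, 0, 381]) spool();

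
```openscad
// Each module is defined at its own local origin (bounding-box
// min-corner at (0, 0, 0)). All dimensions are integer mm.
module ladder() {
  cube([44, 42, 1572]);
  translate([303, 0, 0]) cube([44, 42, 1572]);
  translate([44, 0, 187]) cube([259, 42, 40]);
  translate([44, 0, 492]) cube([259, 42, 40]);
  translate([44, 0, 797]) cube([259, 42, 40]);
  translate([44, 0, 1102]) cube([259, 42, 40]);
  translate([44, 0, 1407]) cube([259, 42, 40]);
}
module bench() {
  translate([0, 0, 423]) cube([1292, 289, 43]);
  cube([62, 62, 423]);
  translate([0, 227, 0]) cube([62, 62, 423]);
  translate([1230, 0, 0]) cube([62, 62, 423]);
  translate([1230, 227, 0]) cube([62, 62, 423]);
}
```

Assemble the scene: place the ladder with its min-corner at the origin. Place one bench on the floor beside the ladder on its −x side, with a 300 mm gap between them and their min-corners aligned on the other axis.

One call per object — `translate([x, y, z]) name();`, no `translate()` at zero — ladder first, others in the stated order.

ladder();
translate([-1592, 0, 0]) bench();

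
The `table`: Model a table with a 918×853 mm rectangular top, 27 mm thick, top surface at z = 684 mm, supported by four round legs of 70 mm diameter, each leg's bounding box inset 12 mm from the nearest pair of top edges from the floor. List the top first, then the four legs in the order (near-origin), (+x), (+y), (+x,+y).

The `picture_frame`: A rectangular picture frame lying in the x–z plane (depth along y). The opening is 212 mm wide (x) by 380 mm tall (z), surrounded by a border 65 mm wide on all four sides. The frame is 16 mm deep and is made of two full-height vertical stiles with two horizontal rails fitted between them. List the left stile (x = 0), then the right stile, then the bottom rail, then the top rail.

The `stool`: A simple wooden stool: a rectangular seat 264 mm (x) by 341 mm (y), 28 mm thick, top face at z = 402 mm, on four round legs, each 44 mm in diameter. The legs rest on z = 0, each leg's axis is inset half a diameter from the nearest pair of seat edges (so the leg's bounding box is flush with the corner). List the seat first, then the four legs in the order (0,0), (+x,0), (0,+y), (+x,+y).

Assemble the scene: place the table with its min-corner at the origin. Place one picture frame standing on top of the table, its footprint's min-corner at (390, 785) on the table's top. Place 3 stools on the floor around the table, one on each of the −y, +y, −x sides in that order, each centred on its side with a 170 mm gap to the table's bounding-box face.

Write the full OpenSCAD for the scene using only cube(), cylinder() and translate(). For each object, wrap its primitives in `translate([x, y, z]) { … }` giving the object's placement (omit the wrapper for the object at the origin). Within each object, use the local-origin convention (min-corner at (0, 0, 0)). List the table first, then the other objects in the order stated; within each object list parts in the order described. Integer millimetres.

translate([0, 0, 657]) cube([918, 853, 27]);
translate([47, 47, 0]) cylinder(h = 657, r = 35);
translate([871, 47, 0]) cylinder(h = 657, r = 35);
translate([47, 806, 0]) cylinder(h = 657, r = 35);
translate([871, 806, 0]) cylinder(h = 657, r = 35);
translate([390, 785, 684]) {
  cube([65, 16, 510]);
  translate([277, 0, 0]) cube([65, 16, 510]);
  translate([65, 0, 0]) cube([212, 16, 65]);
  translate([65, 0, 445]) cube([212, 16, 65]);
}
translate([327, -511, 0]) {
  translate([0, 0, 374]) cube([264, 341, 28]);
  translate([22, 22, 0]) cylinder(h = 374, r = 22);
  translate([242, 22, 0]) cylinder(h = 374, r = 22);
  translate([22, 319, 0]) cylinder(h = 374, r = 22);
  translate([242, 319, 0]) cylinder(h = 374, r = 22);
}
translate([327, 1023, 0]) {
  translate([0, 0, 374]) cube([264, 341, 28]);
  translate([22, 22, 0]) cylinder(h = 374, r = 22);
  translate([242, 22, 0]) cylinder(h = 374, r = 22);
  translate([22, 319, 0]) cylinder(h = 374, r = 22);
  translate([242, 319, 0]) cylinder(h = 374, r = 22);
}
translate([-434, 256, 0]) {
  translate([0, 0, 374]) cube([264, 341, 28]);
  translate([22, 22, 0]) cylinder(h = 374, r = 22);
  translate([242, 22, 0]) cylinder(h = 374, r = 22);
  translate([22, 319, 0]) cylinder(h = 374, r = 22);
  translate([242, 319, 0]) cylinder(h = 374, r = 22);
}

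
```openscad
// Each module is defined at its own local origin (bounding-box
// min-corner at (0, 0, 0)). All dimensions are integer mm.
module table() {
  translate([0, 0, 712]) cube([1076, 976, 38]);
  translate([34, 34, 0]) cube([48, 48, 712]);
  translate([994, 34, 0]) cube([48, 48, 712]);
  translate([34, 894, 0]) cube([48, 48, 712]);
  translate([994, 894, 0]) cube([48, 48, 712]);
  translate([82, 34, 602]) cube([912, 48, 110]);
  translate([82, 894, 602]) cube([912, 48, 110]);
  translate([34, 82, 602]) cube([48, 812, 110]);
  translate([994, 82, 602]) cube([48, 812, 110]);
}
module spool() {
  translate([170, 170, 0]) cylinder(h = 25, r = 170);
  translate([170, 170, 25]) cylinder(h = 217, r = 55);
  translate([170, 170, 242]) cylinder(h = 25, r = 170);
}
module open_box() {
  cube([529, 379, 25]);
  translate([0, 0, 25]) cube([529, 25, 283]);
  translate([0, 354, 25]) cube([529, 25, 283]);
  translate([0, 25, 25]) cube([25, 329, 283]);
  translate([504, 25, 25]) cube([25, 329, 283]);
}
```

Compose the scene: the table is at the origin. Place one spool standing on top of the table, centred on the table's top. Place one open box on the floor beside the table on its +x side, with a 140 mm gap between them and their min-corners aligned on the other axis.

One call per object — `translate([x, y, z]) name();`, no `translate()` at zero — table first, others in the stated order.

table();
translate([368, 318, 750]) spool();
translate([1216, 0, 0]) open_box();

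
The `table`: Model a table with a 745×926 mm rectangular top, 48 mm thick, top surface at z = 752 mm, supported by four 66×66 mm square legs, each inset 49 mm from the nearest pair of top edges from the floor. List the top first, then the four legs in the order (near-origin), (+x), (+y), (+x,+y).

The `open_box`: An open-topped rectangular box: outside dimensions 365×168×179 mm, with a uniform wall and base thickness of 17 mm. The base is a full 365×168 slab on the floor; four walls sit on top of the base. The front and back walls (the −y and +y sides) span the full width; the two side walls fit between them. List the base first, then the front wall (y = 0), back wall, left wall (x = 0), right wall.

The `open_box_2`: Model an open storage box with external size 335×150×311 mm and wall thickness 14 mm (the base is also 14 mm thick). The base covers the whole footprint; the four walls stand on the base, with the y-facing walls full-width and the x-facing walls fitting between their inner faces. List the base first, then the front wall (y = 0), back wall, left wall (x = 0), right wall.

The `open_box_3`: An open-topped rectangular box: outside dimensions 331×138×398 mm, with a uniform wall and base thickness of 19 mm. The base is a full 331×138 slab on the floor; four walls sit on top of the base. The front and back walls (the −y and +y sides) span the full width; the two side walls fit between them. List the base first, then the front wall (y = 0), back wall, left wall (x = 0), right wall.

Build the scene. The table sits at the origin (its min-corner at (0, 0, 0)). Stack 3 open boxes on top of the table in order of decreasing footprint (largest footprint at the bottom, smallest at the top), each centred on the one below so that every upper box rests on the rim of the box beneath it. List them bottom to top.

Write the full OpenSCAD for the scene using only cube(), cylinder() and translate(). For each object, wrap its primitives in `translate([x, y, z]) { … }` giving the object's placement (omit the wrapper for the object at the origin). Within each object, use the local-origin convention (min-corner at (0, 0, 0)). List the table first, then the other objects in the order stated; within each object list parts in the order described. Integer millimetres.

translate([0, 0, 704]) cube([745, 926, 48]);
translate([49, 49, 0]) cube([66, 66, 704]);
translate([630, 49, 0]) cube([66, 66, 704]);
translate([49, 811, 0]) cube([66, 66, 704]);
translate([630, 811, 0]) cube([66, 66, 704]);
translate([190, 379, 752]) {
  cube([365, 168, 17]);
  translate([0, 0, 17]) cube([365, 17, 162]);
  translate([0, 151, 17]) cube([365, 17, 162]);
  translate([0, 17, 17]) cube([17, 134, 162]);
  translate([348, 17, 17]) cube([17, 134, 162]);
}
translate([205, 388, 931]) {
  cube([335, 150, 14]);
  translate([0, 0, 14]) cube([335, 14, 297]);
  translate([0, 136, 14]) cube([335, 14, 297]);
  translate([0, 14, 14]) cube([14, 122, 297]);
  translate([321, 14, 14]) cube([14, 122, 297]);
}
translate([207, 394, 1242]) {
  cube([331, 138, 19]);
  translate([0, 0, 19]) cube([331, 19, 379]);
  translate([0, 119, 19]) cube([331, 19, 379]);
  translate([0, 19, 19]) cube([19, 100, 379]);
  translate([312, 19, 19]) cube([19, 100, 379]);
}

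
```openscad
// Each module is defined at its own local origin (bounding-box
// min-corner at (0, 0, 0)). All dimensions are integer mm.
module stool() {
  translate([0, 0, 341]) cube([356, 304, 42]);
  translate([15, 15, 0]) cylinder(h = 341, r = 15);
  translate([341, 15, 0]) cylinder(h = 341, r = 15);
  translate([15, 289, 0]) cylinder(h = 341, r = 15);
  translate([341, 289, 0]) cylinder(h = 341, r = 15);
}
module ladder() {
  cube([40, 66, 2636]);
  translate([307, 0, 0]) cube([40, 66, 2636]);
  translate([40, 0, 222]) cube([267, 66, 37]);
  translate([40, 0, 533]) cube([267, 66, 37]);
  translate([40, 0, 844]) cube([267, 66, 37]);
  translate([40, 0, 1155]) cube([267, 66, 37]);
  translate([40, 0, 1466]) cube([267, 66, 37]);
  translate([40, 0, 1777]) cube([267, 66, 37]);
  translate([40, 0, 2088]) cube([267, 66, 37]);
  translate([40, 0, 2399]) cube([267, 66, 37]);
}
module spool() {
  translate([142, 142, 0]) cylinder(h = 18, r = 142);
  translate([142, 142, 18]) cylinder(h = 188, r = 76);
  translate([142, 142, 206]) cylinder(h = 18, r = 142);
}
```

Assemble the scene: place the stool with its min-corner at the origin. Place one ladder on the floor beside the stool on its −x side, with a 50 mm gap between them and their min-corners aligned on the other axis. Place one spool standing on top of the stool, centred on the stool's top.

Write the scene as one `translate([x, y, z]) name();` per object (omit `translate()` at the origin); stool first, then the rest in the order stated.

stool();
translate([-397, 0, 0]) ladder();
translate([36, 10, 383]) spool();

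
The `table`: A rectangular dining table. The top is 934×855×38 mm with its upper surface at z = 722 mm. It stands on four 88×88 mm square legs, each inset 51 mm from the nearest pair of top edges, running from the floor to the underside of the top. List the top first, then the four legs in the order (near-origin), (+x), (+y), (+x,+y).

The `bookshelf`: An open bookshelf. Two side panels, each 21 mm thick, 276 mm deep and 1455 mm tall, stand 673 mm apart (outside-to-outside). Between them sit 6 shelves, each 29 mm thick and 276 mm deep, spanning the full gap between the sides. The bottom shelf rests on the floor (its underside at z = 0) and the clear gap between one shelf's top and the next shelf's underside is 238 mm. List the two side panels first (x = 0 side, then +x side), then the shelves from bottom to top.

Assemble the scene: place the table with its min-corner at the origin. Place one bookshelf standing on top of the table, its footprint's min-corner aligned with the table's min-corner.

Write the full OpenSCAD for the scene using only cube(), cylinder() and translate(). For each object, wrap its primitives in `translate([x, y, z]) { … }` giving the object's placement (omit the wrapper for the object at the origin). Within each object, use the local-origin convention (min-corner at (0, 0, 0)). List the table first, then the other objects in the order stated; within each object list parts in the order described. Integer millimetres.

translate([0, 0, 684]) cube([934, 855, 38]);
translate([51, 51, 0]) cube([88, 88, 684]);
translate([795, 51, 0]) cube([88, 88, 684]);
translate([51, 716, 0]) cube([88, 88, 684]);
translate([795, 716, 0]) cube([88, 88, 684]);
translate([0, 0, 722]) {
  cube([21, 276, 1455]);
  translate([652, 0, 0]) cube([21, 276, 1455]);
  translate([21, 0, 0]) cube([631, 276, 29]);
  translate([21, 0, 267]) cube([631, 276, 29]);
  translate([21, 0, 534]) cube([631, 276, 29]);
  translate([21, 0, 801]) cube([631, 276, 29]);
  translate([21, 0, 1068]) cube([631, 276, 29]);
  translate([21, 0, 1335]) cube([631, 276, 29]);
}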